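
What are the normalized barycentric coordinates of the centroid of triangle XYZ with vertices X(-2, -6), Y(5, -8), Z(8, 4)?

(1/3, 1/3, 1/3)

The centroid is the average of the vertices, so each weight is 1/3.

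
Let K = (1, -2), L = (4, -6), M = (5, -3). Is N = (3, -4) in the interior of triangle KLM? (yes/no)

yes

Barycentric coordinates of N: (5/13, 6/13, 2/13).
The three coordinates are positive, positive, positive; a point is interior exactly when all three are positive.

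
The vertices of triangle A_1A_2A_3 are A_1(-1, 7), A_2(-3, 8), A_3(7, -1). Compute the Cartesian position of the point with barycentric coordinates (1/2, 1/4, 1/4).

(1/2, 21/4)

P = (1/2)·A_1 + (1/4)·A_2 + (1/4)·A_3.
x-coordinate: (1/2)·(-1) + (1/4)·(-3) + (1/4)·7 = 1/2.
y-coordinate: (1/2)·7 + (1/4)·8 + (1/4)·(-1) = 21/4.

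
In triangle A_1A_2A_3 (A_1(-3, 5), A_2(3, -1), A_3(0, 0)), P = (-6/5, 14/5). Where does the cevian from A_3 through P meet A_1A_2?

Barycentric coordinates of P with respect to A_1A_2A_3: (3/5, 1/5, 1/5).
On side A_1A_2 the A_3-coordinate is zero; dropping P's A_3-weight 1/5 and renormalizing the remaining 3/5 : 1/5 gives weights 3/4, 1/4 on A_1, A_2.
Q = (3/4)·(-3, 5) + (1/4)·(3, -1) = (-3/2, 7/2).

(-3/2, 7/2)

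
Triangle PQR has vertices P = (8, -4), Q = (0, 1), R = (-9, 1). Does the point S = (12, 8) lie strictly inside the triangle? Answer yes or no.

no

Barycentric coordinates of S: (-7/5, 224/45, -116/45).
The three coordinates are negative, positive, negative; a point is interior exactly when all three are positive.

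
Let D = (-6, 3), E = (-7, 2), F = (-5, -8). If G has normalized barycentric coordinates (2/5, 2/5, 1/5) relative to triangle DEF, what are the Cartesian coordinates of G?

(-31/5, 2/5)

G = (2/5)·D + (2/5)·E + (1/5)·F.
x-coordinate: (2/5)·(-6) + (2/5)·(-7) + (1/5)·(-5) = -31/5.
y-coordinate: (2/5)·3 + (2/5)·2 + (1/5)·(-8) = 2/5.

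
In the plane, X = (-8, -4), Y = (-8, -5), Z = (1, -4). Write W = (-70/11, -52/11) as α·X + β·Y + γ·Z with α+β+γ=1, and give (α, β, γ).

(1/11, 8/11, 2/11)

Signed area of the reference triangle: [XYZ] = ½·((-8)·(-5−(-4)) + (-8)·(-4−(-4)) + 1·(-4−(-5))) = ½·(8 + 0 + 1) = 9/2.
[WYZ] = ½·((-70/11)·(-5−(-4)) + (-8)·(-4−(-52/11)) + 1·(-52/11−(-5))) = ½·(70/11 − 64/11 + 3/11) = 9/22, so the X-coordinate is (9/22)/(9/2) = 1/11.
[XWZ] = ½·((-8)·(-52/11−(-4)) + (-70/11)·(-4−(-4)) + 1·(-4−(-52/11))) = ½·(64/11 + 0 + 8/11) = 36/11, so the Y-coordinate is 8/11.
[XYW] = ½·((-8)·(-5−(-52/11)) + (-8)·(-52/11−(-4)) + (-70/11)·(-4−(-5))) = ½·(24/11 + 64/11 − 70/11) = 9/11, so the Z-coordinate is 2/11.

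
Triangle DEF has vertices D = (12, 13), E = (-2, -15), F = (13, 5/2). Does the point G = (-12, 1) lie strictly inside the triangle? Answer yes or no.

no

Barycentric coordinates of G: (83/35, 264/175, -72/25).
The three coordinates are positive, positive, negative; a point is interior exactly when all three are positive.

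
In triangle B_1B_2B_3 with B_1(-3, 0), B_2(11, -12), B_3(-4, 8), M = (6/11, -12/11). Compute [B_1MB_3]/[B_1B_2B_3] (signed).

3/11

[B_1B_2B_3] = ½·((-3)·(-12−8) + 11·(8−0) + (-4)·(0−(-12))) = ½·(60 + 88 − 48) = 50.
[B_1MB_3] = ½·((-3)·(-12/11−8) + (6/11)·(8−0) + (-4)·(0−(-12/11))) = ½·(300/11 + 48/11 − 48/11) = 150/11, so the ratio is (150/11)/50 = 3/11.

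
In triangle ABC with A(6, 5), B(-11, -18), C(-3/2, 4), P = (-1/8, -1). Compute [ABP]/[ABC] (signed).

1/4

[ABC] = ½·(6·(-18−4) + (-11)·(4−5) + (-3/2)·(5−(-18))) = ½·(-132 + 11 − 69/2) = -311/4.
[ABP] = ½·(6·(-18−(-1)) + (-11)·(-1−5) + (-1/8)·(5−(-18))) = ½·(-102 + 66 − 23/8) = -311/16, so the ratio is (-311/16)/(-311/4) = 1/4.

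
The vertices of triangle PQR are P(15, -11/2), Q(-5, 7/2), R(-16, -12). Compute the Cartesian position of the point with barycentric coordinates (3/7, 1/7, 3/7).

(-8/7, -7)

S = (3/7)·P + (1/7)·Q + (3/7)·R.
x-coordinate: (3/7)·15 + (1/7)·(-5) + (3/7)·(-16) = -8/7.
y-coordinate: (3/7)·(-11/2) + (1/7)·(7/2) + (3/7)·(-12) = -7.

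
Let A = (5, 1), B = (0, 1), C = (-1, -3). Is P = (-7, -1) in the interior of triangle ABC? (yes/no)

no

Barycentric coordinates of P: (-13/10, 9/5, 1/2).
The three coordinates are negative, positive, positive; a point is interior exactly when all three are positive.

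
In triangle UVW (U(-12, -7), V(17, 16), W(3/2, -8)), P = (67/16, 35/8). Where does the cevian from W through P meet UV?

Barycentric coordinates of P with respect to UVW: (3/8, 1/2, 1/8).
On side UV the W-coordinate is zero; dropping P's W-weight 1/8 and renormalizing the remaining 3/8 : 1/2 gives weights 3/7, 4/7 on U, V.
Q = (3/7)·(-12, -7) + (4/7)·(17, 16) = (32/7, 43/7).

(32/7, 43/7)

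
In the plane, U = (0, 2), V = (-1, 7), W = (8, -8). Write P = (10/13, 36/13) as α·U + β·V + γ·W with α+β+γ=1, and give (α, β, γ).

(5/13, 6/13, 2/13)

Signed area of the reference triangle: [UVW] = ½·(0·(7−(-8)) + (-1)·(-8−2) + 8·(2−7)) = ½·(0 + 10 − 40) = -15.
[PVW] = ½·((10/13)·(7−(-8)) + (-1)·(-8−(36/13)) + 8·(36/13−7)) = ½·(150/13 + 140/13 − 440/13) = -75/13, so the U-coordinate is (-75/13)/(-15) = 5/13.
[UPW] = ½·(0·(36/13−(-8)) + (10/13)·(-8−2) + 8·(2−(36/13))) = ½·(0 − 100/13 − 80/13) = -90/13, so the V-coordinate is 6/13.
[UVP] = ½·(0·(7−(36/13)) + (-1)·(36/13−2) + (10/13)·(2−7)) = ½·(0 − 10/13 − 50/13) = -30/13, so the W-coordinate is 2/13.
Check: 5/13 + 6/13 + 2/13 = 1.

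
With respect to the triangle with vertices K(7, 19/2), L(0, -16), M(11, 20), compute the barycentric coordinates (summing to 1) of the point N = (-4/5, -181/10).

Signed area of the reference triangle: [KLM] = ½·(7·(-16−20) + 0·(20−(19/2)) + 11·(19/2−(-16))) = ½·(-252 + 0 + 561/2) = 57/4.
[NLM] = ½·((-4/5)·(-16−20) + 0·(20−(-181/10)) + 11·(-181/10−(-16))) = ½·(144/5 + 0 − 231/10) = 57/20, so the K-coordinate is (57/20)/(57/4) = 1/5.
[KNM] = ½·(7·(-181/10−20) + (-4/5)·(20−(19/2)) + 11·(19/2−(-181/10))) = ½·(-2667/10 − 42/5 + 1518/5) = 57/4, so the L-coordinate is 1.
[KLN] = ½·(7·(-16−(-181/10)) + 0·(-181/10−(19/2)) + (-4/5)·(19/2−(-16))) = ½·(147/10 + 0 − 102/5) = -57/20, so the M-coordinate is -1/5.

(1/5, 1, -1/5)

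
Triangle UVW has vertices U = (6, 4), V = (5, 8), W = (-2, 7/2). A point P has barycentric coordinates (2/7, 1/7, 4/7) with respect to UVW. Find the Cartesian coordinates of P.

P = (2/7)·U + (1/7)·V + (4/7)·W.
x-coordinate: (2/7)·6 + (1/7)·5 + (4/7)·(-2) = 9/7.
y-coordinate: (2/7)·4 + (1/7)·8 + (4/7)·(7/2) = 30/7.

(9/7, 30/7)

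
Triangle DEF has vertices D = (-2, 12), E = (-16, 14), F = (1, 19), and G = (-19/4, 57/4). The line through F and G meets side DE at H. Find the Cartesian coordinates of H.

(-20/3, 38/3)

Barycentric coordinates of G with respect to DEF: (1/2, 1/4, 1/4).
On side DE the F-coordinate is zero; dropping G's F-weight 1/4 and renormalizing the remaining 1/2 : 1/4 gives weights 2/3, 1/3 on D, E.
H = (2/3)·(-2, 12) + (1/3)·(-16, 14) = (-20/3, 38/3).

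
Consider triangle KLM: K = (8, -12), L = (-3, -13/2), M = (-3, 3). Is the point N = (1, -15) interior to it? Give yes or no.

Barycentric coordinates of N: (4/11, 276/209, -13/19).
The three coordinates are positive, positive, negative; a point is interior exactly when all three are positive.

no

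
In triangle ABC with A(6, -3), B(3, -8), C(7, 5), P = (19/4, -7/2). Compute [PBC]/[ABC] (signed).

1/4

[ABC] = ½·(6·(-8−5) + 3·(5−(-3)) + 7·(-3−(-8))) = ½·(-78 + 24 + 35) = -19/2.
[PBC] = ½·((19/4)·(-8−5) + 3·(5−(-7/2)) + 7·(-7/2−(-8))) = ½·(-247/4 + 51/2 + 63/2) = -19/8, so the ratio is (-19/8)/(-19/2) = 1/4.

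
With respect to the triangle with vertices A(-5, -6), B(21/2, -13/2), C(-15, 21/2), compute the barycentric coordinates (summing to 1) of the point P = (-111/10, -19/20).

(9/10, -1/5, 3/10)

Signed area of the reference triangle: [ABC] = ½·((-5)·(-13/2−(21/2)) + (21/2)·(21/2−(-6)) + (-15)·(-6−(-13/2))) = ½·(85 + 693/4 − 15/2) = 1003/8.
[PBC] = ½·((-111/10)·(-13/2−(21/2)) + (21/2)·(21/2−(-19/20)) + (-15)·(-19/20−(-13/2))) = ½·(1887/10 + 4809/40 − 333/4) = 9027/80, so the A-coordinate is (9027/80)/(1003/8) = 9/10.
[APC] = ½·((-5)·(-19/20−(21/2)) + (-111/10)·(21/2−(-6)) + (-15)·(-6−(-19/20))) = ½·(229/4 − 3663/20 + 303/4) = -1003/40, so the B-coordinate is -1/5.
[ABP] = ½·((-5)·(-13/2−(-19/20)) + (21/2)·(-19/20−(-6)) + (-111/10)·(-6−(-13/2))) = ½·(111/4 + 2121/40 − 111/20) = 3009/80, so the C-coordinate is 3/10.
Check: 9/10 − 1/5 + 3/10 = 1.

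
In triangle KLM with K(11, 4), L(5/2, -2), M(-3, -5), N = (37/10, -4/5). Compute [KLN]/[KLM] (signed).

2/5

[KLM] = ½·(11·(-2−(-5)) + (5/2)·(-5−4) + (-3)·(4−(-2))) = ½·(33 − 45/2 − 18) = -15/4.
[KLN] = ½·(11·(-2−(-4/5)) + (5/2)·(-4/5−4) + (37/10)·(4−(-2))) = ½·(-66/5 − 12 + 111/5) = -3/2, so the ratio is (-3/2)/(-15/4) = 2/5.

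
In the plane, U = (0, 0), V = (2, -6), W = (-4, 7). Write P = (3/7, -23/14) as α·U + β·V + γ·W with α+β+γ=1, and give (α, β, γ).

Signed area of the reference triangle: [UVW] = ½·(0·(-6−7) + 2·(7−0) + (-4)·(0−(-6))) = ½·(0 + 14 − 24) = -5.
[PVW] = ½·((3/7)·(-6−7) + 2·(7−(-23/14)) + (-4)·(-23/14−(-6))) = ½·(-39/7 + 121/7 − 122/7) = -20/7, so the U-coordinate is (-20/7)/(-5) = 4/7.
[UPW] = ½·(0·(-23/14−7) + (3/7)·(7−0) + (-4)·(0−(-23/14))) = ½·(0 + 3 − 46/7) = -25/14, so the V-coordinate is 5/14.
[UVP] = ½·(0·(-6−(-23/14)) + 2·(-23/14−0) + (3/7)·(0−(-6))) = ½·(0 − 23/7 + 18/7) = -5/14, so the W-coordinate is 1/14.

(4/7, 5/14, 1/14)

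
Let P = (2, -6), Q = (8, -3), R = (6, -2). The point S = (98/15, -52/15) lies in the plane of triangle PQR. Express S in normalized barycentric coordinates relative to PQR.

Signed area of the reference triangle: [PQR] = ½·(2·(-3−(-2)) + 8·(-2−(-6)) + 6·(-6−(-3))) = ½·(-2 + 32 − 18) = 6.
[SQR] = ½·((98/15)·(-3−(-2)) + 8·(-2−(-52/15)) + 6·(-52/15−(-3))) = ½·(-98/15 + 176/15 − 14/5) = 6/5, so the P-coordinate is (6/5)/6 = 1/5.
[PSR] = ½·(2·(-52/15−(-2)) + (98/15)·(-2−(-6)) + 6·(-6−(-52/15))) = ½·(-44/15 + 392/15 − 76/5) = 4, so the Q-coordinate is 2/3.
[PQS] = ½·(2·(-3−(-52/15)) + 8·(-52/15−(-6)) + (98/15)·(-6−(-3))) = ½·(14/15 + 304/15 − 98/5) = 4/5, so the R-coordinate is 2/15.
Check: 1/5 + 2/3 + 2/15 = 1.

(1/5, 2/3, 2/15)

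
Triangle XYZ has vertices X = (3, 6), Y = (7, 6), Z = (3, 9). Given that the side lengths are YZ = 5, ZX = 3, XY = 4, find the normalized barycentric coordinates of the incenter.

The incenter has barycentric coordinates proportional to the opposite side lengths: (5 : 3 : 4).
Normalizing by 5+3+4 = 12 gives (5/12, 1/4, 1/3).

(5/12, 1/4, 1/3)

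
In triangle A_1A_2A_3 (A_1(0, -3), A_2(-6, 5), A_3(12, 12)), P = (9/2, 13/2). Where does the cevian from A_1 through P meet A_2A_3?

(6, 29/3)

Barycentric coordinates of P with respect to A_1A_2A_3: (1/4, 1/4, 1/2).
On side A_2A_3 the A_1-coordinate is zero; dropping P's A_1-weight 1/4 and renormalizing the remaining 1/4 : 1/2 gives weights 1/3, 2/3 on A_2, A_3.
Q = (1/3)·(-6, 5) + (2/3)·(12, 12) = (6, 29/3).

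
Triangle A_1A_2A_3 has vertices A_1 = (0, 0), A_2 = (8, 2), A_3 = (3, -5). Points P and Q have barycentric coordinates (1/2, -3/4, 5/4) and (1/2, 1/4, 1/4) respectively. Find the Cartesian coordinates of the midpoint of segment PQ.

Barycentric coordinates of the midpoint are the average: (1/2, -1/4, 3/4).
Converting: (1/2)·A_1 + (-1/4)·A_2 + (3/4)·A_3 = (1/4, -17/4).

(1/4, -17/4)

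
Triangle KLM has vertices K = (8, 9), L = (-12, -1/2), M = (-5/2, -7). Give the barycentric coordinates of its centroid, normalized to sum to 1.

The centroid is the average of the vertices, so each weight is 1/3.

(1/3, 1/3, 1/3)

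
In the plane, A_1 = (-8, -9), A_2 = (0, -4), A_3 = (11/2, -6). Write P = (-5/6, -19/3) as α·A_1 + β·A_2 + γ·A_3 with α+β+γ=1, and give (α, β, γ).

(1/3, 1/3, 1/3)

Signed area of the reference triangle: [A_1A_2A_3] = ½·((-8)·(-4−(-6)) + 0·(-6−(-9)) + (11/2)·(-9−(-4))) = ½·(-16 + 0 − 55/2) = -87/4.
[PA_2A_3] = ½·((-5/6)·(-4−(-6)) + 0·(-6−(-19/3)) + (11/2)·(-19/3−(-4))) = ½·(-5/3 + 0 − 77/6) = -29/4, so the A_1-coordinate is (-29/4)/(-87/4) = 1/3.
[A_1PA_3] = ½·((-8)·(-19/3−(-6)) + (-5/6)·(-6−(-9)) + (11/2)·(-9−(-19/3))) = ½·(8/3 − 5/2 − 44/3) = -29/4, so the A_2-coordinate is 1/3.
[A_1A_2P] = ½·((-8)·(-4−(-19/3)) + 0·(-19/3−(-9)) + (-5/6)·(-9−(-4))) = ½·(-56/3 + 0 + 25/6) = -29/4, so the A_3-coordinate is 1/3.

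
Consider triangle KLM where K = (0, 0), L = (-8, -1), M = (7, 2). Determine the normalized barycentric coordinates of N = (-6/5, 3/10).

(1/10, 1/2, 2/5)

Signed area of the reference triangle: [KLM] = ½·(0·(-1−2) + (-8)·(2−0) + 7·(0−(-1))) = ½·(0 − 16 + 7) = -9/2.
[NLM] = ½·((-6/5)·(-1−2) + (-8)·(2−(3/10)) + 7·(3/10−(-1))) = ½·(18/5 − 68/5 + 91/10) = -9/20, so the K-coordinate is (-9/20)/(-9/2) = 1/10.
[KNM] = ½·(0·(3/10−2) + (-6/5)·(2−0) + 7·(0−(3/10))) = ½·(0 − 12/5 − 21/10) = -9/4, so the L-coordinate is 1/2.
[KLN] = ½·(0·(-1−(3/10)) + (-8)·(3/10−0) + (-6/5)·(0−(-1))) = ½·(0 − 12/5 − 6/5) = -9/5, so the M-coordinate is 2/5.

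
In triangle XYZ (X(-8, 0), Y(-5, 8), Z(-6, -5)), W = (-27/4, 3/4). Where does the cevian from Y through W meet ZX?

(-22/3, -5/3)

Barycentric coordinates of W with respect to XYZ: (1/2, 1/4, 1/4).
On side ZX the Y-coordinate is zero; dropping W's Y-weight 1/4 and renormalizing the remaining 1/4 : 1/2 gives weights 1/3, 2/3 on Z, X.
V = (1/3)·(-6, -5) + (2/3)·(-8, 0) = (-22/3, -5/3).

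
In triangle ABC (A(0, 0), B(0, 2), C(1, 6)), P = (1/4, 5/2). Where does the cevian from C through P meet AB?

Barycentric coordinates of P with respect to ABC: (1/4, 1/2, 1/4).
On side AB the C-coordinate is zero; dropping P's C-weight 1/4 and renormalizing the remaining 1/4 : 1/2 gives weights 1/3, 2/3 on A, B.
Q = (1/3)·(0, 0) + (2/3)·(0, 2) = (0, 4/3).

(0, 4/3)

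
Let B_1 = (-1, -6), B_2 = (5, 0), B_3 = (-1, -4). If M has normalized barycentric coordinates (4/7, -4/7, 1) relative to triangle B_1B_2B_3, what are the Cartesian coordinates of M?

(-31/7, -52/7)

M = (4/7)·B_1 + (-4/7)·B_2 + 1·B_3.
x-coordinate: (4/7)·(-1) + (-4/7)·5 + 1·(-1) = -31/7.
y-coordinate: (4/7)·(-6) + (-4/7)·0 + 1·(-4) = -52/7.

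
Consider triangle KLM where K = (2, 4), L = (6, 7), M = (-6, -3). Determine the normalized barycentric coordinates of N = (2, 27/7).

Signed area of the reference triangle: [KLM] = ½·(2·(7−(-3)) + 6·(-3−4) + (-6)·(4−7)) = ½·(20 − 42 + 18) = -2.
[NLM] = ½·(2·(7−(-3)) + 6·(-3−(27/7)) + (-6)·(27/7−7)) = ½·(20 − 288/7 + 132/7) = -8/7, so the K-coordinate is (-8/7)/(-2) = 4/7.
[KNM] = ½·(2·(27/7−(-3)) + 2·(-3−4) + (-6)·(4−(27/7))) = ½·(96/7 − 14 − 6/7) = -4/7, so the L-coordinate is 2/7.
[KLN] = ½·(2·(7−(27/7)) + 6·(27/7−4) + 2·(4−7)) = ½·(44/7 − 6/7 − 6) = -2/7, so the M-coordinate is 1/7.

(4/7, 2/7, 1/7)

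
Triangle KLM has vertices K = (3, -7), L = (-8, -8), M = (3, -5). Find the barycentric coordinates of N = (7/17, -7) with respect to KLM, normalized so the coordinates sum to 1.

Signed area of the reference triangle: [KLM] = ½·(3·(-8−(-5)) + (-8)·(-5−(-7)) + 3·(-7−(-8))) = ½·(-9 − 16 + 3) = -11.
[NLM] = ½·((7/17)·(-8−(-5)) + (-8)·(-5−(-7)) + 3·(-7−(-8))) = ½·(-21/17 − 16 + 3) = -121/17, so the K-coordinate is (-121/17)/(-11) = 11/17.
[KNM] = ½·(3·(-7−(-5)) + (7/17)·(-5−(-7)) + 3·(-7−(-7))) = ½·(-6 + 14/17 + 0) = -44/17, so the L-coordinate is 4/17.
[KLN] = ½·(3·(-8−(-7)) + (-8)·(-7−(-7)) + (7/17)·(-7−(-8))) = ½·(-3 + 0 + 7/17) = -22/17, so the M-coordinate is 2/17.

(11/17, 4/17, 2/17)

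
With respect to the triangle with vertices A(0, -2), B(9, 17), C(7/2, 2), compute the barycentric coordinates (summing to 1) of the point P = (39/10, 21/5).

(1/5, 1/5, 3/5)

Signed area of the reference triangle: [ABC] = ½·(0·(17−2) + 9·(2−(-2)) + (7/2)·(-2−17)) = ½·(0 + 36 − 133/2) = -61/4.
[PBC] = ½·((39/10)·(17−2) + 9·(2−(21/5)) + (7/2)·(21/5−17)) = ½·(117/2 − 99/5 − 224/5) = -61/20, so the A-coordinate is (-61/20)/(-61/4) = 1/5.
[APC] = ½·(0·(21/5−2) + (39/10)·(2−(-2)) + (7/2)·(-2−(21/5))) = ½·(0 + 78/5 − 217/10) = -61/20, so the B-coordinate is 1/5.
[ABP] = ½·(0·(17−(21/5)) + 9·(21/5−(-2)) + (39/10)·(-2−17)) = ½·(0 + 279/5 − 741/10) = -183/20, so the C-coordinate is 3/5.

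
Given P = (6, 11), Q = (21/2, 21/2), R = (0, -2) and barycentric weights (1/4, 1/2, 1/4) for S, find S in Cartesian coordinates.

S = (1/4)·P + (1/2)·Q + (1/4)·R.
x-coordinate: (1/4)·6 + (1/2)·(21/2) + (1/4)·0 = 27/4.
y-coordinate: (1/4)·11 + (1/2)·(21/2) + (1/4)·(-2) = 15/2.

(27/4, 15/2)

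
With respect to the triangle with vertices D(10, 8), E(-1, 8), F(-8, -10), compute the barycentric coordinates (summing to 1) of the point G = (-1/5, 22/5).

Signed area of the reference triangle: [DEF] = ½·(10·(8−(-10)) + (-1)·(-10−8) + (-8)·(8−8)) = ½·(180 + 18 + 0) = 99.
[GEF] = ½·((-1/5)·(8−(-10)) + (-1)·(-10−(22/5)) + (-8)·(22/5−8)) = ½·(-18/5 + 72/5 + 144/5) = 99/5, so the D-coordinate is (99/5)/99 = 1/5.
[DGF] = ½·(10·(22/5−(-10)) + (-1/5)·(-10−8) + (-8)·(8−(22/5))) = ½·(144 + 18/5 − 144/5) = 297/5, so the E-coordinate is 3/5.
[DEG] = ½·(10·(8−(22/5)) + (-1)·(22/5−8) + (-1/5)·(8−8)) = ½·(36 + 18/5 + 0) = 99/5, so the F-coordinate is 1/5.

(1/5, 3/5, 1/5)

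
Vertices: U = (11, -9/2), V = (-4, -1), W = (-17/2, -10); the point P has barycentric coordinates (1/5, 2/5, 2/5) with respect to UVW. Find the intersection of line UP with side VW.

(-25/4, -11/2)

Line UP meets VW where the U-coordinate vanishes; zeroing P's U-weight and renormalizing leaves V, W-weights 2/5 : 2/5 → (1/2, 1/2).
So Q = (1/2)·V + (1/2)·W = (-25/4, -11/2).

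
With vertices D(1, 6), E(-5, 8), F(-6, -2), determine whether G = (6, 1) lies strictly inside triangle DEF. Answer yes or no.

Barycentric coordinates of G: (117/62, -75/62, 10/31).
The three coordinates are positive, negative, positive; a point is interior exactly when all three are positive.

no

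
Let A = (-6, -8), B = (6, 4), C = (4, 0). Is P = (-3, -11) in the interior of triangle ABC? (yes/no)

no

Barycentric coordinates of P: (1/4, -9/4, 3).
The three coordinates are positive, negative, positive; a point is interior exactly when all three are positive.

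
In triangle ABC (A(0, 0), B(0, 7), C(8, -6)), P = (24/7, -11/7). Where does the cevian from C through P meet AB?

(0, 7/4)

Barycentric coordinates of P with respect to ABC: (3/7, 1/7, 3/7).
On side AB the C-coordinate is zero; dropping P's C-weight 3/7 and renormalizing the remaining 3/7 : 1/7 gives weights 3/4, 1/4 on A, B.
Q = (3/4)·(0, 0) + (1/4)·(0, 7) = (0, 7/4).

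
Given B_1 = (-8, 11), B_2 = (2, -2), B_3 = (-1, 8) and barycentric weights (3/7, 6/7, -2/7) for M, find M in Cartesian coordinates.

(-10/7, 5/7)

M = (3/7)·B_1 + (6/7)·B_2 + (-2/7)·B_3.
x-coordinate: (3/7)·(-8) + (6/7)·2 + (-2/7)·(-1) = -10/7.
y-coordinate: (3/7)·11 + (6/7)·(-2) + (-2/7)·8 = 5/7.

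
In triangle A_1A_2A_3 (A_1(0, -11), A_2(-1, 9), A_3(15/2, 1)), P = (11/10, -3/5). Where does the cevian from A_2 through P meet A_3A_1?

(5/2, -7)

Barycentric coordinates of P with respect to A_1A_2A_3: (2/5, 2/5, 1/5).
On side A_3A_1 the A_2-coordinate is zero; dropping P's A_2-weight 2/5 and renormalizing the remaining 1/5 : 2/5 gives weights 1/3, 2/3 on A_3, A_1.
Q = (1/3)·(15/2, 1) + (2/3)·(0, -11) = (5/2, -7).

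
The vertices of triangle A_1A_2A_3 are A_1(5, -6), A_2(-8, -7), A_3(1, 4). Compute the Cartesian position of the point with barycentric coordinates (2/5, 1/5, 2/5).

P = (2/5)·A_1 + (1/5)·A_2 + (2/5)·A_3.
x-coordinate: (2/5)·5 + (1/5)·(-8) + (2/5)·1 = 4/5.
y-coordinate: (2/5)·(-6) + (1/5)·(-7) + (2/5)·4 = -11/5.

(4/5, -11/5)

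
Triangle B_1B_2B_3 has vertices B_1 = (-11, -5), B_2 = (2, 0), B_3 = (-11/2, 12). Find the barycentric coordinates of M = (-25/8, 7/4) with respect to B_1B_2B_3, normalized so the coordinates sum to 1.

Signed area of the reference triangle: [B_1B_2B_3] = ½·((-11)·(0−12) + 2·(12−(-5)) + (-11/2)·(-5−0)) = ½·(132 + 34 + 55/2) = 387/4.
[MB_2B_3] = ½·((-25/8)·(0−12) + 2·(12−(7/4)) + (-11/2)·(7/4−0)) = ½·(75/2 + 41/2 − 77/8) = 387/16, so the B_1-coordinate is (387/16)/(387/4) = 1/4.
[B_1MB_3] = ½·((-11)·(7/4−12) + (-25/8)·(12−(-5)) + (-11/2)·(-5−(7/4))) = ½·(451/4 − 425/8 + 297/8) = 387/8, so the B_2-coordinate is 1/2.
[B_1B_2M] = ½·((-11)·(0−(7/4)) + 2·(7/4−(-5)) + (-25/8)·(-5−0)) = ½·(77/4 + 27/2 + 125/8) = 387/16, so the B_3-coordinate is 1/4.
Check: 1/4 + 1/2 + 1/4 = 1.

(1/4, 1/2, 1/4)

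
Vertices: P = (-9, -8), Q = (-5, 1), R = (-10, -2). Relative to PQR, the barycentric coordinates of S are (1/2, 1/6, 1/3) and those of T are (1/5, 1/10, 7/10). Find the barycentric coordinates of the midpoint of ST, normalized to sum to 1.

(7/20, 2/15, 31/60)

Since both coordinate triples sum to 1, the midpoint's barycentrics are the componentwise average.
(1/2+1/5)/2 = 7/20; similarly 2/15 and 31/60.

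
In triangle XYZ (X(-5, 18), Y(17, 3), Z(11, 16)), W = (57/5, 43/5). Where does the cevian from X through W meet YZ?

Barycentric coordinates of W with respect to XYZ: (1/5, 3/5, 1/5).
On side YZ the X-coordinate is zero; dropping W's X-weight 1/5 and renormalizing the remaining 3/5 : 1/5 gives weights 3/4, 1/4 on Y, Z.
V = (3/4)·(17, 3) + (1/4)·(11, 16) = (31/2, 25/4).

(31/2, 25/4)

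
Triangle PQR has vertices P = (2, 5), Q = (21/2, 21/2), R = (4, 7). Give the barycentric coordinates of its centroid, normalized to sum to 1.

The centroid is the average of the vertices, so each weight is 1/3.

(1/3, 1/3, 1/3)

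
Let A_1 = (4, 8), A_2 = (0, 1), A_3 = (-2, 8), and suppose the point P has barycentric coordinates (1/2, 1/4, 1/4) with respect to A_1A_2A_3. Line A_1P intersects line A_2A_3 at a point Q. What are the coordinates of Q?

Line A_1P meets A_2A_3 where the A_1-coordinate vanishes; zeroing P's A_1-weight and renormalizing leaves A_2, A_3-weights 1/4 : 1/4 → (1/2, 1/2).
So Q = (1/2)·A_2 + (1/2)·A_3 = (-1, 9/2).

(-1, 9/2)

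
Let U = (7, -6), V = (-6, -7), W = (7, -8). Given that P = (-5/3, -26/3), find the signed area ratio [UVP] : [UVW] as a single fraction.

[UVW] = ½·(7·(-7−(-8)) + (-6)·(-8−(-6)) + 7·(-6−(-7))) = ½·(7 + 12 + 7) = 13.
[UVP] = ½·(7·(-7−(-26/3)) + (-6)·(-26/3−(-6)) + (-5/3)·(-6−(-7))) = ½·(35/3 + 16 − 5/3) = 13, so the ratio is 13/13 = 1.

1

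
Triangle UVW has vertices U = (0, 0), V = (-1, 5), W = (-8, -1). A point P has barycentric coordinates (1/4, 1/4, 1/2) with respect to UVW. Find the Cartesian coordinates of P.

P = (1/4)·U + (1/4)·V + (1/2)·W.
x-coordinate: (1/4)·0 + (1/4)·(-1) + (1/2)·(-8) = -17/4.
y-coordinate: (1/4)·0 + (1/4)·5 + (1/2)·(-1) = 3/4.

(-17/4, 3/4)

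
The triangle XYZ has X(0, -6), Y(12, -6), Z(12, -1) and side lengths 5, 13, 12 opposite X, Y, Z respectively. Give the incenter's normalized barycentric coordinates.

(1/6, 13/30, 2/5)

The incenter has barycentric coordinates proportional to the opposite side lengths: (5 : 13 : 12).
Normalizing by 5+13+12 = 30 gives (1/6, 13/30, 2/5).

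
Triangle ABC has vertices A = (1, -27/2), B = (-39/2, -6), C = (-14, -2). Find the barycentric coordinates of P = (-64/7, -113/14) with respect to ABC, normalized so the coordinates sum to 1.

(3/7, 2/7, 2/7)

Signed area of the reference triangle: [ABC] = ½·(1·(-6−(-2)) + (-39/2)·(-2−(-27/2)) + (-14)·(-27/2−(-6))) = ½·(-4 − 897/4 + 105) = -493/8.
[PBC] = ½·((-64/7)·(-6−(-2)) + (-39/2)·(-2−(-113/14)) + (-14)·(-113/14−(-6))) = ½·(256/7 − 3315/28 + 29) = -1479/56, so the A-coordinate is (-1479/56)/(-493/8) = 3/7.
[APC] = ½·(1·(-113/14−(-2)) + (-64/7)·(-2−(-27/2)) + (-14)·(-27/2−(-113/14))) = ½·(-85/14 − 736/7 + 76) = -493/28, so the B-coordinate is 2/7.
[ABP] = ½·(1·(-6−(-113/14)) + (-39/2)·(-113/14−(-27/2)) + (-64/7)·(-27/2−(-6))) = ½·(29/14 − 741/7 + 480/7) = -493/28, so the C-coordinate is 2/7.
Check: 3/7 + 2/7 + 2/7 = 1.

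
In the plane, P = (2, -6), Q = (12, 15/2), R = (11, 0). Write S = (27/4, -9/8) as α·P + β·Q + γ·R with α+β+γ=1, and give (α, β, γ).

(1/2, 1/4, 1/4)

Signed area of the reference triangle: [PQR] = ½·(2·(15/2−0) + 12·(0−(-6)) + 11·(-6−(15/2))) = ½·(15 + 72 − 297/2) = -123/4.
[SQR] = ½·((27/4)·(15/2−0) + 12·(0−(-9/8)) + 11·(-9/8−(15/2))) = ½·(405/8 + 27/2 − 759/8) = -123/8, so the P-coordinate is (-123/8)/(-123/4) = 1/2.
[PSR] = ½·(2·(-9/8−0) + (27/4)·(0−(-6)) + 11·(-6−(-9/8))) = ½·(-9/4 + 81/2 − 429/8) = -123/16, so the Q-coordinate is 1/4.
[PQS] = ½·(2·(15/2−(-9/8)) + 12·(-9/8−(-6)) + (27/4)·(-6−(15/2))) = ½·(69/4 + 117/2 − 729/8) = -123/16, so the R-coordinate is 1/4.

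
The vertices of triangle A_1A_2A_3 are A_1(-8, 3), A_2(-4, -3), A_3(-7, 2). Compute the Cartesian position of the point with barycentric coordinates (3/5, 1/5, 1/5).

(-7, 8/5)

P = (3/5)·A_1 + (1/5)·A_2 + (1/5)·A_3.
x-coordinate: (3/5)·(-8) + (1/5)·(-4) + (1/5)·(-7) = -7.
y-coordinate: (3/5)·3 + (1/5)·(-3) + (1/5)·2 = 8/5.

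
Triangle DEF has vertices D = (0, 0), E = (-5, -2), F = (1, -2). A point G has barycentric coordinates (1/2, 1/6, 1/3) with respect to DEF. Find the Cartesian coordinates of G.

G = (1/2)·D + (1/6)·E + (1/3)·F.
x-coordinate: (1/2)·0 + (1/6)·(-5) + (1/3)·1 = -1/2.
y-coordinate: (1/2)·0 + (1/6)·(-2) + (1/3)·(-2) = -1.

(-1/2, -1)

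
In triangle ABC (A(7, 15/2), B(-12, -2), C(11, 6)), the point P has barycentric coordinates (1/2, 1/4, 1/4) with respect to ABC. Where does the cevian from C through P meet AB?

Line CP meets AB where the C-coordinate vanishes; zeroing P's C-weight and renormalizing leaves A, B-weights 1/2 : 1/4 → (2/3, 1/3).
So Q = (2/3)·A + (1/3)·B = (2/3, 13/3).

(2/3, 13/3)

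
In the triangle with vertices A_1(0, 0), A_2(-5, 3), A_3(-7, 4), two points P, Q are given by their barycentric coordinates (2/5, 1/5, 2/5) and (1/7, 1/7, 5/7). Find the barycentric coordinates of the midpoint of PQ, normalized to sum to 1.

Since both coordinate triples sum to 1, the midpoint's barycentrics are the componentwise average.
(2/5+1/7)/2 = 19/70; similarly 6/35 and 39/70.

(19/70, 6/35, 39/70)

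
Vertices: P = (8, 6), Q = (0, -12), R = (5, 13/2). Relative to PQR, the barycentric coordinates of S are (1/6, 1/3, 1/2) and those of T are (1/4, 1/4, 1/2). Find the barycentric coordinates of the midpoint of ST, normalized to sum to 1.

(5/24, 7/24, 1/2)

Since both coordinate triples sum to 1, the midpoint's barycentrics are the componentwise average.
(1/6+1/4)/2 = 5/24; similarly 7/24 and 1/2.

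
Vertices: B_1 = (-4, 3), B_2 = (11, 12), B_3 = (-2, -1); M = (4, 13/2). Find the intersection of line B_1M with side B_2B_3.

Barycentric coordinates of M with respect to B_1B_2B_3: (1/4, 1/2, 1/4).
On side B_2B_3 the B_1-coordinate is zero; dropping M's B_1-weight 1/4 and renormalizing the remaining 1/2 : 1/4 gives weights 2/3, 1/3 on B_2, B_3.
N = (2/3)·(11, 12) + (1/3)·(-2, -1) = (20/3, 23/3).

(20/3, 23/3)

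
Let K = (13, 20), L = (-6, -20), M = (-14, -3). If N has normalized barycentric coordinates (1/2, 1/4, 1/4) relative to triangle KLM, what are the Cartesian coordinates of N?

N = (1/2)·K + (1/4)·L + (1/4)·M.
x-coordinate: (1/2)·13 + (1/4)·(-6) + (1/4)·(-14) = 3/2.
y-coordinate: (1/2)·20 + (1/4)·(-20) + (1/4)·(-3) = 17/4.

(3/2, 17/4)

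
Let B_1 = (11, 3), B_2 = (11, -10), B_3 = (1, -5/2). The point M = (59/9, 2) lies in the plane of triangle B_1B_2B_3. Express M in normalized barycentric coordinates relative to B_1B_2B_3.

Signed area of the reference triangle: [B_1B_2B_3] = ½·(11·(-10−(-5/2)) + 11·(-5/2−3) + 1·(3−(-10))) = ½·(-165/2 − 121/2 + 13) = -65.
[MB_2B_3] = ½·((59/9)·(-10−(-5/2)) + 11·(-5/2−2) + 1·(2−(-10))) = ½·(-295/6 − 99/2 + 12) = -130/3, so the B_1-coordinate is (-130/3)/(-65) = 2/3.
[B_1MB_3] = ½·(11·(2−(-5/2)) + (59/9)·(-5/2−3) + 1·(3−2)) = ½·(99/2 − 649/18 + 1) = 65/9, so the B_2-coordinate is -1/9.
[B_1B_2M] = ½·(11·(-10−2) + 11·(2−3) + (59/9)·(3−(-10))) = ½·(-132 − 11 + 767/9) = -260/9, so the B_3-coordinate is 4/9.

(2/3, -1/9, 4/9)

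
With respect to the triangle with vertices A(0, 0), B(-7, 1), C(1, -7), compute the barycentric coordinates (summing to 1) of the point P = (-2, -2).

(1/3, 1/3, 1/3)

Signed area of the reference triangle: [ABC] = ½·(0·(1−(-7)) + (-7)·(-7−0) + 1·(0−1)) = ½·(0 + 49 − 1) = 24.
[PBC] = ½·((-2)·(1−(-7)) + (-7)·(-7−(-2)) + 1·(-2−1)) = ½·(-16 + 35 − 3) = 8, so the A-coordinate is 8/24 = 1/3.
[APC] = ½·(0·(-2−(-7)) + (-2)·(-7−0) + 1·(0−(-2))) = ½·(0 + 14 + 2) = 8, so the B-coordinate is 1/3.
[ABP] = ½·(0·(1−(-2)) + (-7)·(-2−0) + (-2)·(0−1)) = ½·(0 + 14 + 2) = 8, so the C-coordinate is 1/3.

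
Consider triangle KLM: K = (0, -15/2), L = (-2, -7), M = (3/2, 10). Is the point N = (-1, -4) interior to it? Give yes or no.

yes

Barycentric coordinates of N: (2/11, 7/11, 2/11).
The three coordinates are positive, positive, positive; a point is interior exactly when all three are positive.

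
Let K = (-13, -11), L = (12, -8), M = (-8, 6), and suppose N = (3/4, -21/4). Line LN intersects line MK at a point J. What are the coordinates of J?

(-21/2, -5/2)

Barycentric coordinates of N with respect to KLM: (1/4, 1/2, 1/4).
On side MK the L-coordinate is zero; dropping N's L-weight 1/2 and renormalizing the remaining 1/4 : 1/4 gives weights 1/2, 1/2 on M, K.
J = (1/2)·(-8, 6) + (1/2)·(-13, -11) = (-21/2, -5/2).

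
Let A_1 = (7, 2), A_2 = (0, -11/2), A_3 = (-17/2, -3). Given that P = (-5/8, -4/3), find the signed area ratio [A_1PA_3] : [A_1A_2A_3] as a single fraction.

[A_1A_2A_3] = ½·(7·(-11/2−(-3)) + 0·(-3−2) + (-17/2)·(2−(-11/2))) = ½·(-35/2 + 0 − 255/4) = -325/8.
[A_1PA_3] = ½·(7·(-4/3−(-3)) + (-5/8)·(-3−2) + (-17/2)·(2−(-4/3))) = ½·(35/3 + 25/8 − 85/3) = -325/48, so the ratio is (-325/48)/(-325/8) = 1/6.

1/6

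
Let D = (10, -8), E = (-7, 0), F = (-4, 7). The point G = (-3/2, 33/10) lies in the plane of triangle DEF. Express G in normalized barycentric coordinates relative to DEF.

(1/5, 1/10, 7/10)

Signed area of the reference triangle: [DEF] = ½·(10·(0−7) + (-7)·(7−(-8)) + (-4)·(-8−0)) = ½·(-70 − 105 + 32) = -143/2.
[GEF] = ½·((-3/2)·(0−7) + (-7)·(7−(33/10)) + (-4)·(33/10−0)) = ½·(21/2 − 259/10 − 66/5) = -143/10, so the D-coordinate is (-143/10)/(-143/2) = 1/5.
[DGF] = ½·(10·(33/10−7) + (-3/2)·(7−(-8)) + (-4)·(-8−(33/10))) = ½·(-37 − 45/2 + 226/5) = -143/20, so the E-coordinate is 1/10.
[DEG] = ½·(10·(0−(33/10)) + (-7)·(33/10−(-8)) + (-3/2)·(-8−0)) = ½·(-33 − 791/10 + 12) = -1001/20, so the F-coordinate is 7/10.
Check: 1/5 + 1/10 + 7/10 = 1.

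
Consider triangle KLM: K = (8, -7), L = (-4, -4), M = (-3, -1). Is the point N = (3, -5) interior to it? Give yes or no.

yes

Barycentric coordinates of N: (22/39, 8/39, 3/13).
The three coordinates are positive, positive, positive; a point is interior exactly when all three are positive.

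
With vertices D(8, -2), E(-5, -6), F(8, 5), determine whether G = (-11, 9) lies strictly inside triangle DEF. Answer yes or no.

no

Barycentric coordinates of G: (-261/91, 19/13, 219/91).
The three coordinates are negative, positive, positive; a point is interior exactly when all three are positive.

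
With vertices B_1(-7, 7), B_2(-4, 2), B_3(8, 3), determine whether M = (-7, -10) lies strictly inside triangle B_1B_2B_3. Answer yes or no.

no

Barycentric coordinates of M: (-47/21, 85/21, -17/21).
The three coordinates are negative, positive, negative; a point is interior exactly when all three are positive.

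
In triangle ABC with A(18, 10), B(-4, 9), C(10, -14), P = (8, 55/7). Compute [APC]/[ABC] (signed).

[ABC] = ½·(18·(9−(-14)) + (-4)·(-14−10) + 10·(10−9)) = ½·(414 + 96 + 10) = 260.
[APC] = ½·(18·(55/7−(-14)) + 8·(-14−10) + 10·(10−(55/7))) = ½·(2754/7 − 192 + 150/7) = 780/7, so the ratio is (780/7)/260 = 3/7.

3/7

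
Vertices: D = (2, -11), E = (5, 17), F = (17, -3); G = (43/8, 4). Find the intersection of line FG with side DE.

(26/7, 5)

Barycentric coordinates of G with respect to DEF: (3/8, 1/2, 1/8).
On side DE the F-coordinate is zero; dropping G's F-weight 1/8 and renormalizing the remaining 3/8 : 1/2 gives weights 3/7, 4/7 on D, E.
H = (3/7)·(2, -11) + (4/7)·(5, 17) = (26/7, 5).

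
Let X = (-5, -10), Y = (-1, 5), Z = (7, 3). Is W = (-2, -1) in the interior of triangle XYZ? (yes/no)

Barycentric coordinates of W: (25/64, 69/128, 9/128).
The three coordinates are positive, positive, positive; a point is interior exactly when all three are positive.

yes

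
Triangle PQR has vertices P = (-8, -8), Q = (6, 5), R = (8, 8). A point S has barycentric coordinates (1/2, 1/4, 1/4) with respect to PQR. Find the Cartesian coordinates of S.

S = (1/2)·P + (1/4)·Q + (1/4)·R.
x-coordinate: (1/2)·(-8) + (1/4)·6 + (1/4)·8 = -1/2.
y-coordinate: (1/2)·(-8) + (1/4)·5 + (1/4)·8 = -3/4.

(-1/2, -3/4)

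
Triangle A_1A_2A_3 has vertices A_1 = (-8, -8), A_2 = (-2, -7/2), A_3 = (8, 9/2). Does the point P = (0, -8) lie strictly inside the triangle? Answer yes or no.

Barycentric coordinates of P: (-61/3, 100/3, -12).
The three coordinates are negative, positive, negative; a point is interior exactly when all three are positive.

no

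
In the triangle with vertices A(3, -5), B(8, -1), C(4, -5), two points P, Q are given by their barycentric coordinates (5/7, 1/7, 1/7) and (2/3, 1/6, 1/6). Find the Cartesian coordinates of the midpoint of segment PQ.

(55/14, -92/21)

Barycentric coordinates of the midpoint are the average: (29/42, 13/84, 13/84).
Converting: (29/42)·A + (13/84)·B + (13/84)·C = (55/14, -92/21).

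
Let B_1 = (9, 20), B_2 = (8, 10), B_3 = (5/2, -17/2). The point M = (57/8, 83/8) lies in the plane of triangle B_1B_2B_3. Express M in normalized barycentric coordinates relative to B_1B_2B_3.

Signed area of the reference triangle: [B_1B_2B_3] = ½·(9·(10−(-17/2)) + 8·(-17/2−20) + (5/2)·(20−10)) = ½·(333/2 − 228 + 25) = -73/4.
[MB_2B_3] = ½·((57/8)·(10−(-17/2)) + 8·(-17/2−(83/8)) + (5/2)·(83/8−10)) = ½·(2109/16 − 151 + 15/16) = -73/8, so the B_1-coordinate is (-73/8)/(-73/4) = 1/2.
[B_1MB_3] = ½·(9·(83/8−(-17/2)) + (57/8)·(-17/2−20) + (5/2)·(20−(83/8))) = ½·(1359/8 − 3249/16 + 385/16) = -73/16, so the B_2-coordinate is 1/4.
[B_1B_2M] = ½·(9·(10−(83/8)) + 8·(83/8−20) + (57/8)·(20−10)) = ½·(-27/8 − 77 + 285/4) = -73/16, so the B_3-coordinate is 1/4.

(1/2, 1/4, 1/4)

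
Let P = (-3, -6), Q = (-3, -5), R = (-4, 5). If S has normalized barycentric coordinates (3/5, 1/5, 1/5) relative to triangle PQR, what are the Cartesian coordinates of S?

S = (3/5)·P + (1/5)·Q + (1/5)·R.
x-coordinate: (3/5)·(-3) + (1/5)·(-3) + (1/5)·(-4) = -16/5.
y-coordinate: (3/5)·(-6) + (1/5)·(-5) + (1/5)·5 = -18/5.

(-16/5, -18/5)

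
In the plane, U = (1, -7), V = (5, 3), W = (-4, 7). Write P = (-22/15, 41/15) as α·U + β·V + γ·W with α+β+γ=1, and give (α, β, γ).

(4/15, 2/15, 3/5)

Signed area of the reference triangle: [UVW] = ½·(1·(3−7) + 5·(7−(-7)) + (-4)·(-7−3)) = ½·(-4 + 70 + 40) = 53.
[PVW] = ½·((-22/15)·(3−7) + 5·(7−(41/15)) + (-4)·(41/15−3)) = ½·(88/15 + 64/3 + 16/15) = 212/15, so the U-coordinate is (212/15)/53 = 4/15.
[UPW] = ½·(1·(41/15−7) + (-22/15)·(7−(-7)) + (-4)·(-7−(41/15))) = ½·(-64/15 − 308/15 + 584/15) = 106/15, so the V-coordinate is 2/15.
[UVP] = ½·(1·(3−(41/15)) + 5·(41/15−(-7)) + (-22/15)·(-7−3)) = ½·(4/15 + 146/3 + 44/3) = 159/5, so the W-coordinate is 3/5.
Check: 4/15 + 2/15 + 3/5 = 1.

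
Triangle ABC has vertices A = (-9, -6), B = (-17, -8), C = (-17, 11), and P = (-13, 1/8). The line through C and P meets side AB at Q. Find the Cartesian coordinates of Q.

Barycentric coordinates of P with respect to ABC: (1/2, 1/8, 3/8).
On side AB the C-coordinate is zero; dropping P's C-weight 3/8 and renormalizing the remaining 1/2 : 1/8 gives weights 4/5, 1/5 on A, B.
Q = (4/5)·(-9, -6) + (1/5)·(-17, -8) = (-53/5, -32/5).

(-53/5, -32/5)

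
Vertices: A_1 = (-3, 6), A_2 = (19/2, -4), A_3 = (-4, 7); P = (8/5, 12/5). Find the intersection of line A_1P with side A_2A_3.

(11/4, 3/2)

Barycentric coordinates of P with respect to A_1A_2A_3: (1/5, 2/5, 2/5).
On side A_2A_3 the A_1-coordinate is zero; dropping P's A_1-weight 1/5 and renormalizing the remaining 2/5 : 2/5 gives weights 1/2, 1/2 on A_2, A_3.
Q = (1/2)·(19/2, -4) + (1/2)·(-4, 7) = (11/4, 3/2).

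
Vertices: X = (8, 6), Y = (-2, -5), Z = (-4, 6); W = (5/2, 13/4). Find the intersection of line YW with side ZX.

(4, 6)

Barycentric coordinates of W with respect to XYZ: (1/2, 1/4, 1/4).
On side ZX the Y-coordinate is zero; dropping W's Y-weight 1/4 and renormalizing the remaining 1/4 : 1/2 gives weights 1/3, 2/3 on Z, X.
V = (1/3)·(-4, 6) + (2/3)·(8, 6) = (4, 6).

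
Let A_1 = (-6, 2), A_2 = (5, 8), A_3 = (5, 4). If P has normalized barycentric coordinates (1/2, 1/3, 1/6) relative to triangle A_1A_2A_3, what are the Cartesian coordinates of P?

(-1/2, 13/3)

P = (1/2)·A_1 + (1/3)·A_2 + (1/6)·A_3.
x-coordinate: (1/2)·(-6) + (1/3)·5 + (1/6)·5 = -1/2.
y-coordinate: (1/2)·2 + (1/3)·8 + (1/6)·4 = 13/3.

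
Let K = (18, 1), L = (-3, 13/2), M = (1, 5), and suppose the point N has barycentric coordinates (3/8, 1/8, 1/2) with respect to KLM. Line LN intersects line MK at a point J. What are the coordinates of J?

Line LN meets MK where the L-coordinate vanishes; zeroing N's L-weight and renormalizing leaves M, K-weights 1/2 : 3/8 → (4/7, 3/7).
So J = (4/7)·M + (3/7)·K = (58/7, 23/7).

(58/7, 23/7)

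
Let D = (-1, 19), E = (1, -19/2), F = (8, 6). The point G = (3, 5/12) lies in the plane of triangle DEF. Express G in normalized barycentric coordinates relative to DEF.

Signed area of the reference triangle: [DEF] = ½·((-1)·(-19/2−6) + 1·(6−19) + 8·(19−(-19/2))) = ½·(31/2 − 13 + 228) = 461/4.
[GEF] = ½·(3·(-19/2−6) + 1·(6−(5/12)) + 8·(5/12−(-19/2))) = ½·(-93/2 + 67/12 + 238/3) = 461/24, so the D-coordinate is (461/24)/(461/4) = 1/6.
[DGF] = ½·((-1)·(5/12−6) + 3·(6−19) + 8·(19−(5/12))) = ½·(67/12 − 39 + 446/3) = 461/8, so the E-coordinate is 1/2.
[DEG] = ½·((-1)·(-19/2−(5/12)) + 1·(5/12−19) + 3·(19−(-19/2))) = ½·(119/12 − 223/12 + 171/2) = 461/12, so the F-coordinate is 1/3.
Check: 1/6 + 1/2 + 1/3 = 1.

(1/6, 1/2, 1/3)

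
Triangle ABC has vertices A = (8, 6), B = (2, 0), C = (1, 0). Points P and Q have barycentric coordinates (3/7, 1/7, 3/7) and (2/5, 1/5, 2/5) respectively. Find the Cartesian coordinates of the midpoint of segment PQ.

Barycentric coordinates of the midpoint are the average: (29/70, 6/35, 29/70).
Converting: (29/70)·A + (6/35)·B + (29/70)·C = (57/14, 87/35).

(57/14, 87/35)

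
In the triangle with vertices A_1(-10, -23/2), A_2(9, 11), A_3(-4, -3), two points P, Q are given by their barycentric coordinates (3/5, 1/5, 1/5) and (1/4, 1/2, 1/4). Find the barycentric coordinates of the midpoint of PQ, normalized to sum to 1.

(17/40, 7/20, 9/40)

Since both coordinate triples sum to 1, the midpoint's barycentrics are the componentwise average.
(3/5+1/4)/2 = 17/40; similarly 7/20 and 9/40.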